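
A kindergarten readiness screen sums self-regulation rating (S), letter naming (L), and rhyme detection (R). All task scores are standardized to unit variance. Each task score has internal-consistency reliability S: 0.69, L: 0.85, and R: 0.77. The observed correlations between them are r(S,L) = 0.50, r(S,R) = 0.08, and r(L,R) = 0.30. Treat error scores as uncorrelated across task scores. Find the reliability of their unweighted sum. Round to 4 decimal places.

Var(S+L+R) = 3 + 2·[0.50 + 0.08 + 0.30] = 3 + 1.76 = 4.76.
Because errors are independent across components, Cov(Tᵢ,Tⱼ) = Cov(Xᵢ,Xⱼ); the off-diagonal part of the true-score variance is the same as above.
True-score variance = [0.69 + 0.85 + 0.77] + 1.76 = 2.31 + 1.76 = 4.07.
Reliability = 4.07 / 4.76 = 0.8550.

0.8550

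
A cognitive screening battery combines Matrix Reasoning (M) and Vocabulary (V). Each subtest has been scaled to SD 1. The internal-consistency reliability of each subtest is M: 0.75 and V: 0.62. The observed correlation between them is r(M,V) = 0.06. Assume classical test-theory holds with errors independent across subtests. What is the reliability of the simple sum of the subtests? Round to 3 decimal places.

0.703

Var(M+V) = 2 + 2·[0.06] = 2 + 0.12 = 2.12.
Under uncorrelated errors the observed covariances equal the true-score covariances, so only the own-variance terms attenuate.
True-score variance = [0.75 + 0.62] + 0.12 = 1.37 + 0.12 = 1.49.
Reliability = 1.49 / 2.12 = 0.703.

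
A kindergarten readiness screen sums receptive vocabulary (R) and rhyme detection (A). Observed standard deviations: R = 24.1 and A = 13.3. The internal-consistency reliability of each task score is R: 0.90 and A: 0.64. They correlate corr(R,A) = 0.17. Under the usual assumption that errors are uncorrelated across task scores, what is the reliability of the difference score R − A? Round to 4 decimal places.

0.8123

Var(R−A) = 24.1² + 13.3² − 2·24.1·13.3·0.17 = 757.7 − 108.98 = 648.72.
Because errors are independent across components, Cov(Tᵢ,Tⱼ) = Cov(Xᵢ,Xⱼ); the off-diagonal part of the true-score variance is the same as above.
True-score variance = [24.1²·0.90 + 13.3²·0.64] − 108.98 = 635.939 − 108.98 = 526.958.
Reliability = 526.958 / 648.72 = 0.8123.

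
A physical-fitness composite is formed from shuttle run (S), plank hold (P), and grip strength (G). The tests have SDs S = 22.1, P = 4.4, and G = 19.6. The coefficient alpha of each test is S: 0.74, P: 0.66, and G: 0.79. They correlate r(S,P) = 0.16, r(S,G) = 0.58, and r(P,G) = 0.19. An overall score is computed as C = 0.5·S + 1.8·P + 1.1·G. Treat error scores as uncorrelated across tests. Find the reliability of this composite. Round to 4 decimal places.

0.8521

Var(C) = 0.5²·22.1² + 1.8²·4.4² + 1.1²·19.6² + 2·[0.9·22.1·4.4·0.16 + 0.55·22.1·19.6·0.58 + 1.98·4.4·19.6·0.19] = 649.663 + 369.248 = 1018.91.
With uncorrelated errors the cross-covariances are all true-score covariance, so they carry over unchanged; only the diagonal terms shrink to ρᵢσᵢ².
True-score variance = [0.5²·22.1²·0.74 + 1.8²·4.4²·0.66 + 1.1²·19.6²·0.79] + 369.248 = 498.974 + 369.248 = 868.222.
Reliability = 868.222 / 1018.91 = 0.8521.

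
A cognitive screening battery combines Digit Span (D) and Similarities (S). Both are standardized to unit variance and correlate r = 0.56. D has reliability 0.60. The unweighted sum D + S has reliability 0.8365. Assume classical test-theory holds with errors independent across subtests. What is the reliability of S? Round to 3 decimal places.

0.890

Var(D+S) = 2 + 2·0.56 = 3.120.
True-score variance = ρ_D + ρ_S + 2·0.56, so 0.8365 = (0.60 + ρ_S + 1.12) / 3.120.
ρ_S = 0.8365·3.120 − 0.60 − 1.12 = 0.890.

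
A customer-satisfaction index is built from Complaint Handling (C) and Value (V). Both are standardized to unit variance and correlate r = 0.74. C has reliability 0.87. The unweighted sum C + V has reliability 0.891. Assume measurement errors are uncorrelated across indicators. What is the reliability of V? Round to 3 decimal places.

Var(C+V) = 2 + 2·0.74 = 3.480.
True-score variance = ρ_C + ρ_V + 2·0.74, so 0.891 = (0.87 + ρ_V + 1.48) / 3.480.
ρ_V = 0.891·3.480 − 0.87 − 1.48 = 0.751.

0.751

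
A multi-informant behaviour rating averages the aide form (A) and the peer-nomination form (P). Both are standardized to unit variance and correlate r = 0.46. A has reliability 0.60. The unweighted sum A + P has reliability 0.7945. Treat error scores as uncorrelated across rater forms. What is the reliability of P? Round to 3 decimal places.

Var(A+P) = 2 + 2·0.46 = 2.920.
True-score variance = ρ_A + ρ_P + 2·0.46, so 0.7945 = (0.60 + ρ_P + 0.92) / 2.920.
ρ_P = 0.7945·2.920 − 0.60 − 0.92 = 0.800.

0.800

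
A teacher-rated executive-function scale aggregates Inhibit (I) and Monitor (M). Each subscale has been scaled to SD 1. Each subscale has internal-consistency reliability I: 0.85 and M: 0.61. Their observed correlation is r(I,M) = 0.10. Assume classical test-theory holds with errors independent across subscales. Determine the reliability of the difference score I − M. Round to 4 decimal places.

Var(I−M) = 1 + 1 − 2·0.10 = 2 − 0.2 = 1.8.
Under uncorrelated errors the observed covariances equal the true-score covariances, so only the own-variance terms attenuate.
True-score variance = [0.85 + 0.61] − 0.2 = 1.46 − 0.2 = 1.26.
Reliability = 1.26 / 1.8 = 0.7000.

0.7000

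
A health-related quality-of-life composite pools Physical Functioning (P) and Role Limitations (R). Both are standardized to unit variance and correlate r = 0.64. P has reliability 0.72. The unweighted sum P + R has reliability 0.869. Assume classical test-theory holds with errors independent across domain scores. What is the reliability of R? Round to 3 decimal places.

0.850

Var(P+R) = 2 + 2·0.64 = 3.280.
True-score variance = ρ_P + ρ_R + 2·0.64, so 0.869 = (0.72 + ρ_R + 1.28) / 3.280.
ρ_R = 0.869·3.280 − 0.72 − 1.28 = 0.850.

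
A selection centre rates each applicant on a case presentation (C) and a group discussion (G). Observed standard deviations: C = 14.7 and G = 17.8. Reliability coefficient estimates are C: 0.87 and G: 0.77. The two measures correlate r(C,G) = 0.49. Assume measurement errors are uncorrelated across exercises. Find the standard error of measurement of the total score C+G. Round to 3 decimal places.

Var(total) = 532.93 + 256.427 = 789.357.
True-score variance = 431.965 + 256.427 = 688.392, so reliability = 0.8721.
Error variance = 789.357 − 688.392 = 100.965; SEM = √100.965 = 10.048.

10.048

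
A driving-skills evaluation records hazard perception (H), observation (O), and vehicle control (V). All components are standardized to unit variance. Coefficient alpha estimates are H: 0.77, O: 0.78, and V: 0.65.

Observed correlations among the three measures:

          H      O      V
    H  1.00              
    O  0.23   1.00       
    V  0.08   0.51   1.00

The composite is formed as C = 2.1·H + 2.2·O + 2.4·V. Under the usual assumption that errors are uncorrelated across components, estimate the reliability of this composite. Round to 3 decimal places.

0.824

Var(C) = 2.1² + 2.2² + 2.4² + 2·[4.62·0.23 + 5.04·0.08 + 5.28·0.51] = 15.01 + 8.3172 = 23.3272.
Because errors are independent across components, Cov(Tᵢ,Tⱼ) = Cov(Xᵢ,Xⱼ); the off-diagonal part of the true-score variance is the same as above.
True-score variance = [2.1²·0.77 + 2.2²·0.78 + 2.4²·0.65] + 8.3172 = 10.9149 + 8.3172 = 19.2321.
Reliability = 19.2321 / 23.3272 = 0.824.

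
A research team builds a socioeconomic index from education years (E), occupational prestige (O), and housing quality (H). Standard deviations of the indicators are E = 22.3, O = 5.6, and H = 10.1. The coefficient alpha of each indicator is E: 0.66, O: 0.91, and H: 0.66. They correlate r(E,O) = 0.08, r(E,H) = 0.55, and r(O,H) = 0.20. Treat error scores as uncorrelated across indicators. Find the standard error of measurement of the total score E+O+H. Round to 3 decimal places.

Var(total) = 630.66 + 290.358 = 921.018.
True-score variance = 424.076 + 290.358 = 714.433, so reliability = 0.7757.
Error variance = 921.018 − 714.433 = 206.584; SEM = √206.584 = 14.373.

14.373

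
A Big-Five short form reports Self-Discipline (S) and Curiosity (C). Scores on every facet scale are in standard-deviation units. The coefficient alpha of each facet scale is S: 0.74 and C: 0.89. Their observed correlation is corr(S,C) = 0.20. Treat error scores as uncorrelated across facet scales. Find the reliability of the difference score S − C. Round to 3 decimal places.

Var(S−C) = 1 + 1 − 2·0.20 = 2 − 0.4 = 1.6.
Under uncorrelated errors the observed covariances equal the true-score covariances, so only the own-variance terms attenuate.
True-score variance = [0.74 + 0.89] − 0.4 = 1.63 − 0.4 = 1.23.
Reliability = 1.23 / 1.6 = 0.769.

0.769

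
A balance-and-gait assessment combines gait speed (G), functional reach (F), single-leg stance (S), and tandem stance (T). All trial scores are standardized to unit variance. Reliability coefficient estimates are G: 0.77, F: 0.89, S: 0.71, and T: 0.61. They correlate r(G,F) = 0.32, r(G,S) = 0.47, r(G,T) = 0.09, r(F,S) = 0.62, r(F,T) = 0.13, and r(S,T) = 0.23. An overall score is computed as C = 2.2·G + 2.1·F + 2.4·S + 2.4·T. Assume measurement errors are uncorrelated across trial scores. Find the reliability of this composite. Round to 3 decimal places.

Var(C) = 2.2² + 2.1² + 2.4² + 2.4² + 2·[4.62·0.32 + 5.28·0.47 + 5.28·0.09 + 5.04·0.62 + 5.04·0.13 + 5.76·0.23] = 20.77 + 19.08 = 39.85.
Under uncorrelated errors the observed covariances equal the true-score covariances, so only the own-variance terms attenuate.
True-score variance = [2.2²·0.77 + 2.1²·0.89 + 2.4²·0.71 + 2.4²·0.61] + 19.08 = 15.2549 + 19.08 = 34.3349.
Reliability = 34.3349 / 39.85 = 0.862.

0.862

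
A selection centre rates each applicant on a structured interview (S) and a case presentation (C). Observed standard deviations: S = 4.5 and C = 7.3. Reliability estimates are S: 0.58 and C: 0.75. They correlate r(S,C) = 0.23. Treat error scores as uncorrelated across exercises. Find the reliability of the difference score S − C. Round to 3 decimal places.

0.626

Var(S−C) = 4.5² + 7.3² − 2·4.5·7.3·0.23 = 73.54 − 15.111 = 58.429.
Because errors are independent across components, Cov(Tᵢ,Tⱼ) = Cov(Xᵢ,Xⱼ); the off-diagonal part of the true-score variance is the same as above.
True-score variance = [4.5²·0.58 + 7.3²·0.75] − 15.111 = 51.7125 − 15.111 = 36.6015.
Reliability = 36.6015 / 58.429 = 0.626.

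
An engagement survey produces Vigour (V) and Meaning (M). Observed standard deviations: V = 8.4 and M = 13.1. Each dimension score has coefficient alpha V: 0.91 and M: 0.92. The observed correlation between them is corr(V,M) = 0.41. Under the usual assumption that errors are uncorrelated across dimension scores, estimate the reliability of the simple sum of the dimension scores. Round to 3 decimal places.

Var(V+M) = 8.4² + 13.1² + 2·[8.4·13.1·0.41] = 242.17 + 90.2328 = 332.403.
Under uncorrelated errors the observed covariances equal the true-score covariances, so only the own-variance terms attenuate.
True-score variance = [8.4²·0.91 + 13.1²·0.92] + 90.2328 = 222.091 + 90.2328 = 312.324.
Reliability = 312.324 / 332.403 = 0.940.

0.940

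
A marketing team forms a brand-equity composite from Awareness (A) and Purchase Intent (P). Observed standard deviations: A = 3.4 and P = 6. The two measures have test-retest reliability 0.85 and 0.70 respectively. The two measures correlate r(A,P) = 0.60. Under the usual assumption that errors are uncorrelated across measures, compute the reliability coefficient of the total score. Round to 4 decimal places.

0.8260

Var(A+P) = 3.4² + 6² + 2·[3.4·6·0.60] = 47.56 + 24.48 = 72.04.
Because errors are independent across components, Cov(Tᵢ,Tⱼ) = Cov(Xᵢ,Xⱼ); the off-diagonal part of the true-score variance is the same as above.
True-score variance = [3.4²·0.85 + 6²·0.70] + 24.48 = 35.026 + 24.48 = 59.506.
Reliability = 59.506 / 72.04 = 0.8260.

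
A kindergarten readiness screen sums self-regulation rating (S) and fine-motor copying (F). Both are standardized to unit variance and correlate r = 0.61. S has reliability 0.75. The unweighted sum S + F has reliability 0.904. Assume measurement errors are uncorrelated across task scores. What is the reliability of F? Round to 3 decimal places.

Var(S+F) = 2 + 2·0.61 = 3.220.
True-score variance = ρ_S + ρ_F + 2·0.61, so 0.904 = (0.75 + ρ_F + 1.22) / 3.220.
ρ_F = 0.904·3.220 − 0.75 − 1.22 = 0.941.

0.941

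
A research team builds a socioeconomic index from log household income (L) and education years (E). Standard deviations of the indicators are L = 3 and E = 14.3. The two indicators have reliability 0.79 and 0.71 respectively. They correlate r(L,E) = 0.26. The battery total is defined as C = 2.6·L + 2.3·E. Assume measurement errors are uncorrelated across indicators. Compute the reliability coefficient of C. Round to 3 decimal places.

Var(C) = 2.6²·3² + 2.3²·14.3² + 2·[5.98·3·14.3·0.26] = 1142.59 + 133.402 = 1275.99.
Under uncorrelated errors the observed covariances equal the true-score covariances, so only the own-variance terms attenuate.
True-score variance = [2.6²·3²·0.79 + 2.3²·14.3²·0.71] + 133.402 = 816.108 + 133.402 = 949.509.
Reliability = 949.509 / 1275.99 = 0.744.

0.744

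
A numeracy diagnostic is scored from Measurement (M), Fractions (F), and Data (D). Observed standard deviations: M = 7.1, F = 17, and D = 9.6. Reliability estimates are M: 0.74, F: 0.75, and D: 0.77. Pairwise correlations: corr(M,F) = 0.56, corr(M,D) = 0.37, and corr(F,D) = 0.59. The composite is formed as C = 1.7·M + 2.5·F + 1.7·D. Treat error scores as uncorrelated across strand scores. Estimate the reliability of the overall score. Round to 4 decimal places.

0.8534

Var(C) = 1.7²·7.1² + 2.5²·17² + 1.7²·9.6² + 2·[4.25·7.1·17·0.56 + 2.89·7.1·9.6·0.37 + 4.25·17·9.6·0.59] = 2218.28 + 1538.75 = 3757.02.
Under uncorrelated errors the observed covariances equal the true-score covariances, so only the own-variance terms attenuate.
True-score variance = [1.7²·7.1²·0.74 + 2.5²·17²·0.75 + 1.7²·9.6²·0.77] + 1538.75 = 1667.58 + 1538.75 = 3206.32.
Reliability = 3206.32 / 3757.02 = 0.8534.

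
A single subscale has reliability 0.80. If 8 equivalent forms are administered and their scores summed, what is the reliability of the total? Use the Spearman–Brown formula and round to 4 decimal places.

ρ_k = kρ / (1 + (k−1)ρ) = 8·0.80 / (1 + 7·0.80) = 6.400 / 6.600 = 0.9697.

0.9697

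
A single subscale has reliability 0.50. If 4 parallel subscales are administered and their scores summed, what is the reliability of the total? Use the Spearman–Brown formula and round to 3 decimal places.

0.800

ρ_k = kρ / (1 + (k−1)ρ) = 4·0.50 / (1 + 3·0.50) = 2.000 / 2.500 = 0.800.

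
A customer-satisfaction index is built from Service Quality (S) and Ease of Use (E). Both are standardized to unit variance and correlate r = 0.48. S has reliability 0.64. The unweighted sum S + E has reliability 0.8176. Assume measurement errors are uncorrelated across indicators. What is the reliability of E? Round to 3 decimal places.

0.820

Var(S+E) = 2 + 2·0.48 = 2.960.
True-score variance = ρ_S + ρ_E + 2·0.48, so 0.8176 = (0.64 + ρ_E + 0.96) / 2.960.
ρ_E = 0.8176·2.960 − 0.64 − 0.96 = 0.820.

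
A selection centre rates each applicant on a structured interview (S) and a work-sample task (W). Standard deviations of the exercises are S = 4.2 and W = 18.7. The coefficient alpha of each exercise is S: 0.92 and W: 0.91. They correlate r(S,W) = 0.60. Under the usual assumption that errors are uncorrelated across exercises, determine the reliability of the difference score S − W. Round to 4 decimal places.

0.8796

Var(S−W) = 4.2² + 18.7² − 2·4.2·18.7·0.60 = 367.33 − 94.248 = 273.082.
With uncorrelated errors the cross-covariances are all true-score covariance, so they carry over unchanged; only the diagonal terms shrink to ρᵢσᵢ².
True-score variance = [4.2²·0.92 + 18.7²·0.91] − 94.248 = 334.447 − 94.248 = 240.199.
Reliability = 240.199 / 273.082 = 0.8796.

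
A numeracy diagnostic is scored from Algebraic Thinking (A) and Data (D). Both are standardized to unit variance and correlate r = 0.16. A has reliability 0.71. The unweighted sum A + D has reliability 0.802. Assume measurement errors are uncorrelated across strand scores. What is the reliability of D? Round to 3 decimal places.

0.831

Var(A+D) = 2 + 2·0.16 = 2.320.
True-score variance = ρ_A + ρ_D + 2·0.16, so 0.802 = (0.71 + ρ_D + 0.32) / 2.320.
ρ_D = 0.802·2.320 − 0.71 − 0.32 = 0.831.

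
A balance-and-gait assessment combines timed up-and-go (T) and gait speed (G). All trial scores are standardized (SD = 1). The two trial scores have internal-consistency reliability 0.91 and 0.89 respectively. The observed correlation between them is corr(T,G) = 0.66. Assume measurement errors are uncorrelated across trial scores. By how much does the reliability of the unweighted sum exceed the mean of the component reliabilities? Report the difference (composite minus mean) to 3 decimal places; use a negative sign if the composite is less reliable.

0.040

Var(sum) = 2 + 1.32 = 3.32; true-score variance = 1.8 + 1.32 = 3.12; composite reliability = 0.9398.
Mean component reliability = 0.9000.
Difference = 0.9398 − 0.9000 = 0.040.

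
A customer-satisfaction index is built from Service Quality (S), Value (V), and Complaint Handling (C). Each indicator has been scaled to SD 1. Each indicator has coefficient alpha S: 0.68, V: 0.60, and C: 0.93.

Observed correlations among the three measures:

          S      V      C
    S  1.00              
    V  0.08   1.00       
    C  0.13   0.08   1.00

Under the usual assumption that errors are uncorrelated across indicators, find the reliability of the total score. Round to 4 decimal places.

Var(S+V+C) = 3 + 2·[0.08 + 0.13 + 0.08] = 3 + 0.58 = 3.58.
Under uncorrelated errors the observed covariances equal the true-score covariances, so only the own-variance terms attenuate.
True-score variance = [0.68 + 0.60 + 0.93] + 0.58 = 2.21 + 0.58 = 2.79.
Reliability = 2.79 / 3.58 = 0.7793.

0.7793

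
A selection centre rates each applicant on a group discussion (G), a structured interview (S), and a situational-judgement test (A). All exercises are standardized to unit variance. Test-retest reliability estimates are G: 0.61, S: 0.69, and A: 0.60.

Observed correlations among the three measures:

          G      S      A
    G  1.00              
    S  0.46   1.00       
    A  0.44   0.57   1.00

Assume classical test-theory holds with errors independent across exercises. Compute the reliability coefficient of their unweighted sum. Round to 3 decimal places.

0.815

Var(G+S+A) = 3 + 2·[0.46 + 0.44 + 0.57] = 3 + 2.94 = 5.94.
Under uncorrelated errors the observed covariances equal the true-score covariances, so only the own-variance terms attenuate.
True-score variance = [0.61 + 0.69 + 0.60] + 2.94 = 1.9 + 2.94 = 4.84.
Reliability = 4.84 / 5.94 = 0.815.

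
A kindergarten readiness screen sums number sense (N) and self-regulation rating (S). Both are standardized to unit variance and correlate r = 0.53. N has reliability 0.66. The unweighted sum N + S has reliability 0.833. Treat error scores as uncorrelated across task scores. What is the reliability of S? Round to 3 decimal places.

Var(N+S) = 2 + 2·0.53 = 3.060.
True-score variance = ρ_N + ρ_S + 2·0.53, so 0.833 = (0.66 + ρ_S + 1.06) / 3.060.
ρ_S = 0.833·3.060 − 0.66 − 1.06 = 0.829.

0.829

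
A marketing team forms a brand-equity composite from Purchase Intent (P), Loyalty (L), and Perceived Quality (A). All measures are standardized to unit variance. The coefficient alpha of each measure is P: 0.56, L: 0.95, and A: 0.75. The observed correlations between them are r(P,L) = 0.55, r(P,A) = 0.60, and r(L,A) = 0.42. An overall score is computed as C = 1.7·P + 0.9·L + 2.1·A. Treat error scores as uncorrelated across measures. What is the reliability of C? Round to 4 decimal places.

Var(C) = 1.7² + 0.9² + 2.1² + 2·[1.53·0.55 + 3.57·0.60 + 1.89·0.42] = 8.11 + 7.5546 = 15.6646.
Because errors are independent across components, Cov(Tᵢ,Tⱼ) = Cov(Xᵢ,Xⱼ); the off-diagonal part of the true-score variance is the same as above.
True-score variance = [1.7²·0.56 + 0.9²·0.95 + 2.1²·0.75] + 7.5546 = 5.6954 + 7.5546 = 13.25.
Reliability = 13.25 / 15.6646 = 0.8459.

0.8459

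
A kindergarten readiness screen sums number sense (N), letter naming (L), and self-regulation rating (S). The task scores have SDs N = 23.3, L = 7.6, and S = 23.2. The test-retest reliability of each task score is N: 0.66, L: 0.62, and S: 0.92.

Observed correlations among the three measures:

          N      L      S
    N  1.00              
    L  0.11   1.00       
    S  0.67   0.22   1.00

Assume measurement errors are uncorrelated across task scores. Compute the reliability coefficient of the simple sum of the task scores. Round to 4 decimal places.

0.8739

Var(N+L+S) = 23.3² + 7.6² + 23.2² + 2·[23.3·7.6·0.11 + 23.3·23.2·0.67 + 7.6·23.2·0.22] = 1138.89 + 840.889 = 1979.78.
With uncorrelated errors the cross-covariances are all true-score covariance, so they carry over unchanged; only the diagonal terms shrink to ρᵢσᵢ².
True-score variance = [23.3²·0.66 + 7.6²·0.62 + 23.2²·0.92] + 840.889 = 889.299 + 840.889 = 1730.19.
Reliability = 1730.19 / 1979.78 = 0.8739.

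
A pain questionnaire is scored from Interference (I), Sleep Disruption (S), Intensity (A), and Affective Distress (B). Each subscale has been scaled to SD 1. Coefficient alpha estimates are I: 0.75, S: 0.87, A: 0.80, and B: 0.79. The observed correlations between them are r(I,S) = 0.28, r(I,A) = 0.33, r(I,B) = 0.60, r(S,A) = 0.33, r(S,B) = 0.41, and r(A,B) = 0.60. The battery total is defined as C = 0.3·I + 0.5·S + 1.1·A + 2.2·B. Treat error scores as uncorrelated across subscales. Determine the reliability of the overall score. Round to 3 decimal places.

0.887

Var(C) = 0.3² + 0.5² + 1.1² + 2.2² + 2·[0.15·0.28 + 0.33·0.33 + 0.66·0.60 + 0.55·0.33 + 1.1·0.41 + 2.42·0.60] = 6.39 + 5.2628 = 11.6528.
Under uncorrelated errors the observed covariances equal the true-score covariances, so only the own-variance terms attenuate.
True-score variance = [0.3²·0.75 + 0.5²·0.87 + 1.1²·0.80 + 2.2²·0.79] + 5.2628 = 5.0766 + 5.2628 = 10.3394.
Reliability = 10.3394 / 11.6528 = 0.887.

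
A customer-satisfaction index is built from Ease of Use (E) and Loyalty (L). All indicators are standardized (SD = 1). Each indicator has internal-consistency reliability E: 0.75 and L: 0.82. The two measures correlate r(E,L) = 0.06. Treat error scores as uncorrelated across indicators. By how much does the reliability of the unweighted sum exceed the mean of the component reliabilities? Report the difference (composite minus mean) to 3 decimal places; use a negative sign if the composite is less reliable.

Var(sum) = 2 + 0.12 = 2.12; true-score variance = 1.57 + 0.12 = 1.69; composite reliability = 0.7972.
Mean component reliability = 0.7850.
Difference = 0.7972 − 0.7850 = 0.012.

0.012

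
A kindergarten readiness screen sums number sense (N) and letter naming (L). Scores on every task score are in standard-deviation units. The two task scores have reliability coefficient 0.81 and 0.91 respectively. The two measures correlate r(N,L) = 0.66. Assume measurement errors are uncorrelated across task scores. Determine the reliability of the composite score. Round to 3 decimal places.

Var(N+L) = 2 + 2·[0.66] = 2 + 1.32 = 3.32.
Because errors are independent across components, Cov(Tᵢ,Tⱼ) = Cov(Xᵢ,Xⱼ); the off-diagonal part of the true-score variance is the same as above.
True-score variance = [0.81 + 0.91] + 1.32 = 1.72 + 1.32 = 3.04.
Reliability = 3.04 / 3.32 = 0.916.

0.916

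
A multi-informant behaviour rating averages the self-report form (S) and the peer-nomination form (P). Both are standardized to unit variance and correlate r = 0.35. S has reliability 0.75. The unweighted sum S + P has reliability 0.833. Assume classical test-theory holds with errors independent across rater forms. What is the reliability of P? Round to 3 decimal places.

Var(S+P) = 2 + 2·0.35 = 2.700.
True-score variance = ρ_S + ρ_P + 2·0.35, so 0.833 = (0.75 + ρ_P + 0.70) / 2.700.
ρ_P = 0.833·2.700 − 0.75 − 0.70 = 0.799.

0.799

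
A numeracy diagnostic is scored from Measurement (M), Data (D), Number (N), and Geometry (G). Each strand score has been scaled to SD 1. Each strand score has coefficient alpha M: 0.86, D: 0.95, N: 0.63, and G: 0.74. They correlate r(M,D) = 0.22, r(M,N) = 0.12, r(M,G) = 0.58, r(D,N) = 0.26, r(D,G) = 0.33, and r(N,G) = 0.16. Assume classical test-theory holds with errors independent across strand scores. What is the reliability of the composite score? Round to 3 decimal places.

Var(M+D+N+G) = 4 + 2·[0.22 + 0.12 + 0.58 + 0.26 + 0.33 + 0.16] = 4 + 3.34 = 7.34.
With uncorrelated errors the cross-covariances are all true-score covariance, so they carry over unchanged; only the diagonal terms shrink to ρᵢσᵢ².
True-score variance = [0.86 + 0.95 + 0.63 + 0.74] + 3.34 = 3.18 + 3.34 = 6.52.
Reliability = 6.52 / 7.34 = 0.888.

0.888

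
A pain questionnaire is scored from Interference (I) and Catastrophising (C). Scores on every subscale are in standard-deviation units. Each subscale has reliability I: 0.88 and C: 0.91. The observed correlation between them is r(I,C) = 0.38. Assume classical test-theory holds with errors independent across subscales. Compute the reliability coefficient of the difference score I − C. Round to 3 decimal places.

Var(I−C) = 1 + 1 − 2·0.38 = 2 − 0.76 = 1.24.
With uncorrelated errors the cross-covariances are all true-score covariance, so they carry over unchanged; only the diagonal terms shrink to ρᵢσᵢ².
True-score variance = [0.88 + 0.91] − 0.76 = 1.79 − 0.76 = 1.03.
Reliability = 1.03 / 1.24 = 0.831.

0.831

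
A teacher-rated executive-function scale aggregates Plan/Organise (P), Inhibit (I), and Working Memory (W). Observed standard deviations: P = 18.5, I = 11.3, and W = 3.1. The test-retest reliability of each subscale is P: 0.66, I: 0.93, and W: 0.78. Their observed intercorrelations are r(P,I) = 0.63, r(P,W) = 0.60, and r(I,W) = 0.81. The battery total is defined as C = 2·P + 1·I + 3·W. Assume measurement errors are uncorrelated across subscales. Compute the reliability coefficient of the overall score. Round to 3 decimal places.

Var(C) = 2²·18.5² + 11.3² + 3²·3.1² + 2·[2·18.5·11.3·0.63 + 6·18.5·3.1·0.60 + 3·11.3·3.1·0.81] = 1583.18 + 1109.97 = 2693.15.
Under uncorrelated errors the observed covariances equal the true-score covariances, so only the own-variance terms attenuate.
True-score variance = [2²·18.5²·0.66 + 11.3²·0.93 + 3²·3.1²·0.78] + 1109.97 = 1089.75 + 1109.97 = 2199.73.
Reliability = 2199.73 / 2693.15 = 0.817.

0.817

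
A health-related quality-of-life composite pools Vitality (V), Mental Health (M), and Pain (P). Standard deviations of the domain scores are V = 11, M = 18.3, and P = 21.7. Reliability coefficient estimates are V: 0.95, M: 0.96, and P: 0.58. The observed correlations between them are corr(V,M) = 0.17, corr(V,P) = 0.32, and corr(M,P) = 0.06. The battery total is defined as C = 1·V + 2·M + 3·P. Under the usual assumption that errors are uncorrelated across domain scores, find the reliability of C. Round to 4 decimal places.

Var(C) = 11² + 2²·18.3² + 3²·21.7² + 2·[2·11·18.3·0.17 + 3·11·21.7·0.32 + 6·18.3·21.7·0.06] = 5698.57 + 881.107 = 6579.68.
With uncorrelated errors the cross-covariances are all true-score covariance, so they carry over unchanged; only the diagonal terms shrink to ρᵢσᵢ².
True-score variance = [11²·0.95 + 2²·18.3²·0.96 + 3²·21.7²·0.58] + 881.107 = 3858.97 + 881.107 = 4740.08.
Reliability = 4740.08 / 6579.68 = 0.7204.

0.7204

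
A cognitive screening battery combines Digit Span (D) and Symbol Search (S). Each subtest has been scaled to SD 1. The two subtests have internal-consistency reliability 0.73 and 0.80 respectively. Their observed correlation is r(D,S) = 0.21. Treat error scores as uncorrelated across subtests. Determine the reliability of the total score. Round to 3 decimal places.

0.806

Var(D+S) = 2 + 2·[0.21] = 2 + 0.42 = 2.42.
With uncorrelated errors the cross-covariances are all true-score covariance, so they carry over unchanged; only the diagonal terms shrink to ρᵢσᵢ².
True-score variance = [0.73 + 0.80] + 0.42 = 1.53 + 0.42 = 1.95.
Reliability = 1.95 / 2.42 = 0.806.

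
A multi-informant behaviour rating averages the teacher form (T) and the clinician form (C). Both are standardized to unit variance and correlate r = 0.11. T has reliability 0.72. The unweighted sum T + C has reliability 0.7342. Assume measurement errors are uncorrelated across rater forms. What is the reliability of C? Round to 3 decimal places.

Var(T+C) = 2 + 2·0.11 = 2.220.
True-score variance = ρ_T + ρ_C + 2·0.11, so 0.7342 = (0.72 + ρ_C + 0.22) / 2.220.
ρ_C = 0.7342·2.220 − 0.72 − 0.22 = 0.690.

0.690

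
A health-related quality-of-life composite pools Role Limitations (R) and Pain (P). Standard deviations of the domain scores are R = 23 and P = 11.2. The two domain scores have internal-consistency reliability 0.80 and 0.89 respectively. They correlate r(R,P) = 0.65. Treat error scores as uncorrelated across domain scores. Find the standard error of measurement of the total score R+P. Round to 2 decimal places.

10.94

Var(total) = 654.44 + 334.88 = 989.32.
True-score variance = 534.842 + 334.88 = 869.722, so reliability = 0.8791.
Error variance = 989.32 − 869.722 = 119.598; SEM = √119.598 = 10.94.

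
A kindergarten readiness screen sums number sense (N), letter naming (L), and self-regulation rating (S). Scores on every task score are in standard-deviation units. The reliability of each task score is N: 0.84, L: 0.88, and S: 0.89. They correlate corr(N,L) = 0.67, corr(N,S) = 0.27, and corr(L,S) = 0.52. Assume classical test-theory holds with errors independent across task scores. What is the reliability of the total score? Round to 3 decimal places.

Var(N+L+S) = 3 + 2·[0.67 + 0.27 + 0.52] = 3 + 2.92 = 5.92.
Under uncorrelated errors the observed covariances equal the true-score covariances, so only the own-variance terms attenuate.
True-score variance = [0.84 + 0.88 + 0.89] + 2.92 = 2.61 + 2.92 = 5.53.
Reliability = 5.53 / 5.92 = 0.934.

0.934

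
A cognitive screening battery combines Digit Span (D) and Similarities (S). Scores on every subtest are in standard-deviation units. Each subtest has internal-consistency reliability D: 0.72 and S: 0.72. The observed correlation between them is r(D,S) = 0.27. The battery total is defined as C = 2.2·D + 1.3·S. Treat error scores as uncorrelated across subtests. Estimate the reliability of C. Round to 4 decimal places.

0.7736

Var(C) = 2.2² + 1.3² + 2·[2.86·0.27] = 6.53 + 1.5444 = 8.0744.
Because errors are independent across components, Cov(Tᵢ,Tⱼ) = Cov(Xᵢ,Xⱼ); the off-diagonal part of the true-score variance is the same as above.
True-score variance = [2.2²·0.72 + 1.3²·0.72] + 1.5444 = 4.7016 + 1.5444 = 6.246.
Reliability = 6.246 / 8.0744 = 0.7736.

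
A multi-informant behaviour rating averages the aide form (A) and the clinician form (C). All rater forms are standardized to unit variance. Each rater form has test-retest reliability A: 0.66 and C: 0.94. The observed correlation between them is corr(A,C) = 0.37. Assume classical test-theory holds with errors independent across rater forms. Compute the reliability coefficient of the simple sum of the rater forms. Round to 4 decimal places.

0.8540

Var(A+C) = 2 + 2·[0.37] = 2 + 0.74 = 2.74.
With uncorrelated errors the cross-covariances are all true-score covariance, so they carry over unchanged; only the diagonal terms shrink to ρᵢσᵢ².
True-score variance = [0.66 + 0.94] + 0.74 = 1.6 + 0.74 = 2.34.
Reliability = 2.34 / 2.74 = 0.8540.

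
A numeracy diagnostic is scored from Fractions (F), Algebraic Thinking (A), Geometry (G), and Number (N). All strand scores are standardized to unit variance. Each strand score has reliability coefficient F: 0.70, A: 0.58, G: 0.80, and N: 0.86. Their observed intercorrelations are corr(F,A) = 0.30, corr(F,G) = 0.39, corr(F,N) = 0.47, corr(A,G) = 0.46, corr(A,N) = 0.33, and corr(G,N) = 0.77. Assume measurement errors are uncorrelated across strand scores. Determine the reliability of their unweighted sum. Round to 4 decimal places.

Var(F+A+G+N) = 4 + 2·[0.30 + 0.39 + 0.47 + 0.46 + 0.33 + 0.77] = 4 + 5.44 = 9.44.
With uncorrelated errors the cross-covariances are all true-score covariance, so they carry over unchanged; only the diagonal terms shrink to ρᵢσᵢ².
True-score variance = [0.70 + 0.58 + 0.80 + 0.86] + 5.44 = 2.94 + 5.44 = 8.38.
Reliability = 8.38 / 9.44 = 0.8877.

0.8877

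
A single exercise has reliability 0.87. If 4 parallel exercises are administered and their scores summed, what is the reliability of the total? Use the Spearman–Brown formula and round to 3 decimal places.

0.964

ρ_k = kρ / (1 + (k−1)ρ) = 4·0.87 / (1 + 3·0.87) = 3.480 / 3.610 = 0.964.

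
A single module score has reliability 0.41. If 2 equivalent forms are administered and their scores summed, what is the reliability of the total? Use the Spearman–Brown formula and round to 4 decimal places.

0.5816

ρ_k = kρ / (1 + (k−1)ρ) = 2·0.41 / (1 + 1·0.41) = 0.820 / 1.410 = 0.5816.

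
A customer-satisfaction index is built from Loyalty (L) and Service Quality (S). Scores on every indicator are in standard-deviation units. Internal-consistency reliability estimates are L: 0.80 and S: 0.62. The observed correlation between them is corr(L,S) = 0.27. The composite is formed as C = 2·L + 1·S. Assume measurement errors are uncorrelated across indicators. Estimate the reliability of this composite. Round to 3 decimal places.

Var(C) = 2² + 1 + 2·[2·0.27] = 5 + 1.08 = 6.08.
Under uncorrelated errors the observed covariances equal the true-score covariances, so only the own-variance terms attenuate.
True-score variance = [2²·0.80 + 0.62] + 1.08 = 3.82 + 1.08 = 4.9.
Reliability = 4.9 / 6.08 = 0.806.

0.806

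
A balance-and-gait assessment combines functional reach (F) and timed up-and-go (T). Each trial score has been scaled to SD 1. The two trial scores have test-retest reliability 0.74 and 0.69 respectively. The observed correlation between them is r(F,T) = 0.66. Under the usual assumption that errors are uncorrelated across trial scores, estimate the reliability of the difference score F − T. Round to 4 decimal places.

Var(F−T) = 1 + 1 − 2·0.66 = 2 − 1.32 = 0.68.
With uncorrelated errors the cross-covariances are all true-score covariance, so they carry over unchanged; only the diagonal terms shrink to ρᵢσᵢ².
True-score variance = [0.74 + 0.69] − 1.32 = 1.43 − 1.32 = 0.11.
Reliability = 0.11 / 0.68 = 0.1618.

0.1618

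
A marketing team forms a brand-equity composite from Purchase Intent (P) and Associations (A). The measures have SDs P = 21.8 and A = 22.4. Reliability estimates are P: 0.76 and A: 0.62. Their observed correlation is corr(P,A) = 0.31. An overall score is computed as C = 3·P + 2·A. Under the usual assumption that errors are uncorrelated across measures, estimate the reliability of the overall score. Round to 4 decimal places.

0.7791

Var(C) = 3²·21.8² + 2²·22.4² + 2·[6·21.8·22.4·0.31] = 6284.2 + 1816.55 = 8100.75.
With uncorrelated errors the cross-covariances are all true-score covariance, so they carry over unchanged; only the diagonal terms shrink to ρᵢσᵢ².
True-score variance = [3²·21.8²·0.76 + 2²·22.4²·0.62] + 1816.55 = 4495.01 + 1816.55 = 6311.56.
Reliability = 6311.56 / 8100.75 = 0.7791.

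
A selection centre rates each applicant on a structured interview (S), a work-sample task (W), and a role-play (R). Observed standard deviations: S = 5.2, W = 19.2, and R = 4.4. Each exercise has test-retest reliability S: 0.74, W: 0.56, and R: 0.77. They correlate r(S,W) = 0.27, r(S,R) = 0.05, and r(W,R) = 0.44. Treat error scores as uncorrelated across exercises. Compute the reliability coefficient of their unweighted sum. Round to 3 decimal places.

0.682

Var(S+W+R) = 5.2² + 19.2² + 4.4² + 2·[5.2·19.2·0.27 + 5.2·4.4·0.05 + 19.2·4.4·0.44] = 415.04 + 130.544 = 545.584.
With uncorrelated errors the cross-covariances are all true-score covariance, so they carry over unchanged; only the diagonal terms shrink to ρᵢσᵢ².
True-score variance = [5.2²·0.74 + 19.2²·0.56 + 4.4²·0.77] + 130.544 = 241.355 + 130.544 = 371.899.
Reliability = 371.899 / 545.584 = 0.682.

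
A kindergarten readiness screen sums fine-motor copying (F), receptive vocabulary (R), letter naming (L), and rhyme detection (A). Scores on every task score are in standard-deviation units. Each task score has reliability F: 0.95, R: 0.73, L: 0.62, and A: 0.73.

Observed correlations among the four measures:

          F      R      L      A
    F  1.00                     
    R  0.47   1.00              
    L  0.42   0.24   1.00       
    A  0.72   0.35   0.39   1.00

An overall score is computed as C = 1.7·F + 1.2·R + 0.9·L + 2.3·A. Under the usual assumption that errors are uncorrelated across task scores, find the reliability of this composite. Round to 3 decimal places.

0.903

Var(C) = 1.7² + 1.2² + 0.9² + 2.3² + 2·[2.04·0.47 + 1.53·0.42 + 3.91·0.72 + 1.08·0.24 + 2.76·0.35 + 2.07·0.39] = 10.43 + 12.8982 = 23.3282.
With uncorrelated errors the cross-covariances are all true-score covariance, so they carry over unchanged; only the diagonal terms shrink to ρᵢσᵢ².
True-score variance = [1.7²·0.95 + 1.2²·0.73 + 0.9²·0.62 + 2.3²·0.73] + 12.8982 = 8.1606 + 12.8982 = 21.0588.
Reliability = 21.0588 / 23.3282 = 0.903.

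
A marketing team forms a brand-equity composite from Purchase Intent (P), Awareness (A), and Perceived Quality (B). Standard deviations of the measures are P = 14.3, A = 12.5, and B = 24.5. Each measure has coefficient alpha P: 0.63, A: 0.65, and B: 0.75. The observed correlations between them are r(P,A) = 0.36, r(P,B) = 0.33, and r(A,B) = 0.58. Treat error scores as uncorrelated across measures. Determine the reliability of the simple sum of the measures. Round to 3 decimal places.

0.833

Var(P+A+B) = 14.3² + 12.5² + 24.5² + 2·[14.3·12.5·0.36 + 14.3·24.5·0.33 + 12.5·24.5·0.58] = 960.99 + 715.181 = 1676.17.
With uncorrelated errors the cross-covariances are all true-score covariance, so they carry over unchanged; only the diagonal terms shrink to ρᵢσᵢ².
True-score variance = [14.3²·0.63 + 12.5²·0.65 + 24.5²·0.75] + 715.181 = 680.579 + 715.181 = 1395.76.
Reliability = 1395.76 / 1676.17 = 0.833.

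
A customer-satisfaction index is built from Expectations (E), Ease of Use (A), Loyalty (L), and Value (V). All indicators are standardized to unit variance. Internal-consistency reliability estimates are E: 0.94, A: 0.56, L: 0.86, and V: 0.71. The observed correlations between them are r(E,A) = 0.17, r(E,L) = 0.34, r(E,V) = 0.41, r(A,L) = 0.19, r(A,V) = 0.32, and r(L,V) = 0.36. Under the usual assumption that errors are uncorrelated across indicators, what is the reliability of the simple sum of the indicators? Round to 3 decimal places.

0.877

Var(E+A+L+V) = 4 + 2·[0.17 + 0.34 + 0.41 + 0.19 + 0.32 + 0.36] = 4 + 3.58 = 7.58.
Because errors are independent across components, Cov(Tᵢ,Tⱼ) = Cov(Xᵢ,Xⱼ); the off-diagonal part of the true-score variance is the same as above.
True-score variance = [0.94 + 0.56 + 0.86 + 0.71] + 3.58 = 3.07 + 3.58 = 6.65.
Reliability = 6.65 / 7.58 = 0.877.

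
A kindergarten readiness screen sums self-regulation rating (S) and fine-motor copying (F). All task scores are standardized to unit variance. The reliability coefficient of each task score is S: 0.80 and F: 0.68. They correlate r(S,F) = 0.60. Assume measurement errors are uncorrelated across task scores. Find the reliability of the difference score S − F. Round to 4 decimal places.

0.3500

Var(S−F) = 1 + 1 − 2·0.60 = 2 − 1.2 = 0.8.
Because errors are independent across components, Cov(Tᵢ,Tⱼ) = Cov(Xᵢ,Xⱼ); the off-diagonal part of the true-score variance is the same as above.
True-score variance = [0.80 + 0.68] − 1.2 = 1.48 − 1.2 = 0.28.
Reliability = 0.28 / 0.8 = 0.3500.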